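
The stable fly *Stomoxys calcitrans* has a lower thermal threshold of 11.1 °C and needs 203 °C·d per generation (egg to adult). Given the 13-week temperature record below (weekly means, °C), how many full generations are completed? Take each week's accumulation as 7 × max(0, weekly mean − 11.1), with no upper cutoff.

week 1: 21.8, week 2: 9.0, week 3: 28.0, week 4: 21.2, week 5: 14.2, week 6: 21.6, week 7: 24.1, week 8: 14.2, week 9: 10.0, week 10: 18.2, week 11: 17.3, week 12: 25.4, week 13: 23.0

3 generations

Weekly DD (7 × max(0, T̄ − 11.1)): 74.9, 0.0, 118.3, 70.7, 21.7, 73.5, 91.0, 21.7, 0.0, 49.7, 43.4, 100.1, 83.3.
Season total = 748.3 DD.
Complete generations = ⌊748.3 / 203⌋ = 3.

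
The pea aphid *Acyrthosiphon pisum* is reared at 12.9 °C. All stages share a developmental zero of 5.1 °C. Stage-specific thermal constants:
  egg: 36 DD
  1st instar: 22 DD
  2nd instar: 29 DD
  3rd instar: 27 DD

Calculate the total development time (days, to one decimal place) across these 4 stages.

14.6 days

Daily accumulation at 12.9 °C = 12.9 − 5.1 = 7.8 DD/day.
Total K = 36 + 22 + 29 + 27 = 114 DD.
Total duration = 114 / 7.8 = 14.615 ≈ 14.6 days.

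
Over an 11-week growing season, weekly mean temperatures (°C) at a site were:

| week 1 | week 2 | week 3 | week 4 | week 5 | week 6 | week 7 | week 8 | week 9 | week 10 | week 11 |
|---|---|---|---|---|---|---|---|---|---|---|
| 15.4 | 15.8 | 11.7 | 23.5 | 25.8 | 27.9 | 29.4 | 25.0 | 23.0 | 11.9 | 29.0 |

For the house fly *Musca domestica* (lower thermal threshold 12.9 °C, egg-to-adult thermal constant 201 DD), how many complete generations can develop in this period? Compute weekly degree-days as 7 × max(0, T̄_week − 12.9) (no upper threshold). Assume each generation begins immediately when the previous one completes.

3 generations

Weekly DD (7 × max(0, T̄ − 12.9)): 17.5, 20.3, 0.0, 74.2, 90.3, 105.0, 115.5, 84.7, 70.7, 0.0, 112.7.
Season total = 690.9 DD.
Complete generations = ⌊690.9 / 201⌋ = 3.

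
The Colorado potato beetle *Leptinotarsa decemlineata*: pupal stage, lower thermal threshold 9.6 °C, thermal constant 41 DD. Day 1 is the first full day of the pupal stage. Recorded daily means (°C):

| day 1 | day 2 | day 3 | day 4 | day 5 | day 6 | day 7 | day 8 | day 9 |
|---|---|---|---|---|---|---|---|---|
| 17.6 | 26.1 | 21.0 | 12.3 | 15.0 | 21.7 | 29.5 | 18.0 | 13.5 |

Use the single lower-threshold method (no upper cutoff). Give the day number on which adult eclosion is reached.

day 5

Daily DD above 9.6 °C: 8.0, 16.5, 11.4, 2.7, 5.4, 12.1, 19.9, 8.4, 3.9.
Cumulative: 8.0, 24.5, 35.9, 38.6, 44.0, 56.1, 76.0, 84.4, 88.3.
The total first reaches 41 DD on day 5.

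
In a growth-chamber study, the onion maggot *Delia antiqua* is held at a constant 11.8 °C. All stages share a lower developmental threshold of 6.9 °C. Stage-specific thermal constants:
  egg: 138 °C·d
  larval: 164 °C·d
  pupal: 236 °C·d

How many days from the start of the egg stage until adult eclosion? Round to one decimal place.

Daily accumulation at 11.8 °C = 11.8 − 6.9 = 4.9 DD/day.
Total K = 138 + 164 + 236 = 538 DD.
Total duration = 538 / 4.9 = 109.796 ≈ 109.8 days.

109.8 days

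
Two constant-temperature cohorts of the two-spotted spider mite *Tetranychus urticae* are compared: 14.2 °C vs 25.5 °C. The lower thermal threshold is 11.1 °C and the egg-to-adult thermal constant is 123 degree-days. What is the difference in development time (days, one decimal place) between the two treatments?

31.1 days

At 14.2 °C: 123 / (14.2 − 11.1) = 123 / 3.1 = 39.677 d.
At 25.5 °C: 123 / (25.5 − 11.1) = 123 / 14.4 = 8.542 d.
Difference = |39.677 − 8.542| = 31.136 ≈ 31.1 days.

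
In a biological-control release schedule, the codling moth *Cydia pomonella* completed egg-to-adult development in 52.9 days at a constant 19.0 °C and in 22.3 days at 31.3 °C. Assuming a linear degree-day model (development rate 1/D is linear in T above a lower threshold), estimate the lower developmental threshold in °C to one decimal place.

10.0 °C

Linear rate model ⇒ the product D·(T − T_b) is constant across temperatures.
52.9·(19.0 − T_b) = 22.3·(31.3 − T_b)
T_b = (52.9·19.0 − 22.3·31.3) / (52.9 − 22.3) = 307.11 / 30.6 = 10.036 °C ≈ 10.0 °C.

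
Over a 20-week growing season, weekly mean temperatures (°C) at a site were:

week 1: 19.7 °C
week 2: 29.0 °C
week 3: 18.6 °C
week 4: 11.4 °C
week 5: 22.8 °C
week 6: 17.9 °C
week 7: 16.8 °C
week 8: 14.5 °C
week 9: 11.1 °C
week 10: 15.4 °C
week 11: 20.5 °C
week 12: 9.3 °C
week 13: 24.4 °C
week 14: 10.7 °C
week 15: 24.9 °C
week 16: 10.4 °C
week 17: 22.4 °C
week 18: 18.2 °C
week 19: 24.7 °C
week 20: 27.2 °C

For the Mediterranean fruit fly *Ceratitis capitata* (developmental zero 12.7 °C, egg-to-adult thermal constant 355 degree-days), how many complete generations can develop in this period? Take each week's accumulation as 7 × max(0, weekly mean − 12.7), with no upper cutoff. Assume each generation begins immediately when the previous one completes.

Weekly DD (7 × max(0, T̄ − 12.7)): 49.0, 114.1, 41.3, 0.0, 70.7, 36.4, 28.7, 12.6, 0.0, 18.9, 54.6, 0.0, 81.9, 0.0, 85.4, 0.0, 67.9, 38.5, 84.0, 101.5.
Season total = 885.5 DD.
Complete generations = ⌊885.5 / 355⌋ = 2.

2 generations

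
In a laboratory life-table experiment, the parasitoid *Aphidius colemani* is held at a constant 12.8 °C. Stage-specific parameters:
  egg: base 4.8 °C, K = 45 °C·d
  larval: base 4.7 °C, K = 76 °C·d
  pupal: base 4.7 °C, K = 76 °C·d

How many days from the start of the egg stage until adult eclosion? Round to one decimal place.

24.4 days

egg: 45 / (12.8 − 4.8) = 45 / 8.0 = 5.625 d.
larval: 76 / (12.8 − 4.7) = 76 / 8.1 = 9.383 d.
pupal: 76 / (12.8 − 4.7) = 76 / 8.1 = 9.383 d.
Sum = 24.390 ≈ 24.4 days.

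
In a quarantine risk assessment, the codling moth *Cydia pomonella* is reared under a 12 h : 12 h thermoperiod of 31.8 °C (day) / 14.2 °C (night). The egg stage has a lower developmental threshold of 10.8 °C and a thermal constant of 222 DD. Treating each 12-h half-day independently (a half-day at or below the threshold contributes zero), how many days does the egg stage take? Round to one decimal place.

18.2 days

Day half: max(0, 31.8 − 10.8) × 0.5 = 21.0 × 0.5 = 10.50 DD.
Night half: max(0, 14.2 − 10.8) × 0.5 = 3.4 × 0.5 = 1.70 DD.
Per 24 h: 12.20 DD/day.
Duration = 222 / 12.20 = 18.197 ≈ 18.2 days.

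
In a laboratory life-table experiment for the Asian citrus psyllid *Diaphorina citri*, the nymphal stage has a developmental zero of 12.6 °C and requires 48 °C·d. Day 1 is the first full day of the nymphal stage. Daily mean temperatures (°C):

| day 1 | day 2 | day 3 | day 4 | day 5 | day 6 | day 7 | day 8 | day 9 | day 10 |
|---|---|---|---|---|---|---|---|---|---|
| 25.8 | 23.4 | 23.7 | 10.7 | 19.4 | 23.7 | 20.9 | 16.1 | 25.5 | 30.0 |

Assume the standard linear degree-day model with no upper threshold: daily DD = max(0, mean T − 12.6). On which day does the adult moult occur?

Daily DD above 12.6 °C: 13.2, 10.8, 11.1, 0.0, 6.8, 11.1, 8.3, 3.5, 12.9, 17.4.
Cumulative: 13.2, 24.0, 35.1, 35.1, 41.9, 53.0, 61.3, 64.8, 77.7, 95.1.
The total first reaches 48 DD on day 6.

day 6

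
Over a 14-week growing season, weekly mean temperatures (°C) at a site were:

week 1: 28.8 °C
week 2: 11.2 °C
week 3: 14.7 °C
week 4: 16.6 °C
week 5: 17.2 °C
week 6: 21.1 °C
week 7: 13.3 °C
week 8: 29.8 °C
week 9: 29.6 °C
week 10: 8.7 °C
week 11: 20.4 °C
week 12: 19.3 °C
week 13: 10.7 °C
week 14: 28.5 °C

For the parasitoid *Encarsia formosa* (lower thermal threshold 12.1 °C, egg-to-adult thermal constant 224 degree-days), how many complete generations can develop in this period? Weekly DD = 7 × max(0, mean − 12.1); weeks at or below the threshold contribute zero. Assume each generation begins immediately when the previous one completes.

Weekly DD (7 × max(0, T̄ − 12.1)): 116.9, 0.0, 18.2, 31.5, 35.7, 63.0, 8.4, 123.9, 122.5, 0.0, 58.1, 50.4, 0.0, 114.8.
Season total = 743.4 DD.
Complete generations = ⌊743.4 / 224⌋ = 3.

3 generations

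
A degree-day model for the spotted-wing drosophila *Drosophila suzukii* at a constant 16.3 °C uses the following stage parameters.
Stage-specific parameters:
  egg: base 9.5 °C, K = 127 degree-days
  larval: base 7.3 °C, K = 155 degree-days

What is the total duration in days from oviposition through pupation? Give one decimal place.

35.9 days

egg: 127 / (16.3 − 9.5) = 127 / 6.8 = 18.676 d.
larval: 155 / (16.3 − 7.3) = 155 / 9.0 = 17.222 d.
Sum = 35.899 ≈ 35.9 days.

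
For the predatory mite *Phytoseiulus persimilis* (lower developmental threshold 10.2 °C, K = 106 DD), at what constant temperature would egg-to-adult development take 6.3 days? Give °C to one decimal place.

Required daily accumulation = 106 / 6.3 = 16.825 DD/day.
T = T_base + 16.825 = 10.2 + 16.825 = 27.025 ≈ 27.0 °C.

27.0 °C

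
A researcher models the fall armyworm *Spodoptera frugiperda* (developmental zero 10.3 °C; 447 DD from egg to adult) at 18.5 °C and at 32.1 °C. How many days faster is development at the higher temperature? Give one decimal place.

34.0 days

At 18.5 °C: 447 / (18.5 − 10.3) = 447 / 8.2 = 54.512 d.
At 32.1 °C: 447 / (32.1 − 10.3) = 447 / 21.8 = 20.505 d.
Difference = |54.512 − 20.505| = 34.008 ≈ 34.0 days.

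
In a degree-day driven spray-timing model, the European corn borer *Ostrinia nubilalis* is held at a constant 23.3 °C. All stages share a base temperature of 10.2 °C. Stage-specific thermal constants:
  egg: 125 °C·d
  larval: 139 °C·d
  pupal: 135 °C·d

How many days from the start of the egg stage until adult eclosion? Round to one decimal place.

30.5 days

Daily accumulation at 23.3 °C = 23.3 − 10.2 = 13.1 DD/day.
Total K = 125 + 139 + 135 = 399 DD.
Total duration = 399 / 13.1 = 30.458 ≈ 30.5 days.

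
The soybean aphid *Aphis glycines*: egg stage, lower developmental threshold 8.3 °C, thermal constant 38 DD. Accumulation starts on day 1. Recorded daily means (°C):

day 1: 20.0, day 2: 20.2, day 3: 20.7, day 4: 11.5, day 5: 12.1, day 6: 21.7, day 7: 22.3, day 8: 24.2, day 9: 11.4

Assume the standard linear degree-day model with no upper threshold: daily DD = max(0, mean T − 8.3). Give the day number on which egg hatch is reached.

day 4

Daily DD above 8.3 °C: 11.7, 11.9, 12.4, 3.2, 3.8, 13.4, 14.0, 15.9, 3.1.
Cumulative: 11.7, 23.6, 36.0, 39.2, 43.0, 56.4, 70.4, 86.3, 89.4.
The total first reaches 38 DD on day 4.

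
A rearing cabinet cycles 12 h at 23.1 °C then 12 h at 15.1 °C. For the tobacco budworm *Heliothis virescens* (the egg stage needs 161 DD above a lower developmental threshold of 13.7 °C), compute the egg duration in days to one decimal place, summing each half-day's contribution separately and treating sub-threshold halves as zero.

Day half: max(0, 23.1 − 13.7) × 0.5 = 9.4 × 0.5 = 4.70 DD.
Night half: max(0, 15.1 − 13.7) × 0.5 = 1.4 × 0.5 = 0.70 DD.
Per 24 h: 5.40 DD/day.
Duration = 161 / 5.40 = 29.815 ≈ 29.8 days.

29.8 days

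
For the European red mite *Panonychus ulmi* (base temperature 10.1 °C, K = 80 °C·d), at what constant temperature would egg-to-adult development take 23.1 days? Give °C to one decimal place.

13.6 °C

Required daily accumulation = 80 / 23.1 = 3.463 DD/day.
T = T_base + 3.463 = 10.1 + 3.463 = 13.563 ≈ 13.6 °C.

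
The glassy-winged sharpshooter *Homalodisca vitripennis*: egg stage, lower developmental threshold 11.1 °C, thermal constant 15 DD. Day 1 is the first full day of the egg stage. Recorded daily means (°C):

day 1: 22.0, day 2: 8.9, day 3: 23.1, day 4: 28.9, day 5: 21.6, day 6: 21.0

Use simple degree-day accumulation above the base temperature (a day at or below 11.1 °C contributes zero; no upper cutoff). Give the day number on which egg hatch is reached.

day 3

Daily DD above 11.1 °C: 10.9, 0.0, 12.0, 17.8, 10.5, 9.9.
Cumulative: 10.9, 10.9, 22.9, 40.7, 51.2, 61.1.
The total first reaches 15 DD on day 3.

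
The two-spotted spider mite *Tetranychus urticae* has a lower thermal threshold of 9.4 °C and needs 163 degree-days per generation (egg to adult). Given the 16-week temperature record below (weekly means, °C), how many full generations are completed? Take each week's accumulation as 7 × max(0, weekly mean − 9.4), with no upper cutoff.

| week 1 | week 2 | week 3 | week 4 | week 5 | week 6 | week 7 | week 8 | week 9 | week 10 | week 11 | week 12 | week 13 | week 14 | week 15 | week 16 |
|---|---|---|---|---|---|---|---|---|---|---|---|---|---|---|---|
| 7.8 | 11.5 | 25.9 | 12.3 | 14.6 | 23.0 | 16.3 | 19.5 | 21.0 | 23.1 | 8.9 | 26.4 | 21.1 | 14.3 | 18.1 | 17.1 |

5 generations

Weekly DD (7 × max(0, T̄ − 9.4)): 0.0, 14.7, 115.5, 20.3, 36.4, 95.2, 48.3, 70.7, 81.2, 95.9, 0.0, 119.0, 81.9, 34.3, 60.9, 53.9.
Season total = 928.2 DD.
Complete generations = ⌊928.2 / 163⌋ = 5.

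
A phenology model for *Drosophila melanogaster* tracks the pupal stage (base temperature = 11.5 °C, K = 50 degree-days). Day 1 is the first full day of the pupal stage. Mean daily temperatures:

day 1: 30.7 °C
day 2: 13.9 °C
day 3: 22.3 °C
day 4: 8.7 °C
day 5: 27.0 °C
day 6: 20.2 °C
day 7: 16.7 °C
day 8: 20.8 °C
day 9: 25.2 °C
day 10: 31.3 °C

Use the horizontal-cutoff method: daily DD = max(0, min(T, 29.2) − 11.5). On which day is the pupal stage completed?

day 6

Daily DD above 11.5 °C (capped at 17.7): 17.7, 2.4, 10.8, 0.0, 15.5, 8.7, 5.2, 9.3, 13.7, 17.7.
Cumulative: 17.7, 20.1, 30.9, 30.9, 46.4, 55.1, 60.3, 69.6, 83.3, 101.0.
The total first reaches 50 DD on day 6.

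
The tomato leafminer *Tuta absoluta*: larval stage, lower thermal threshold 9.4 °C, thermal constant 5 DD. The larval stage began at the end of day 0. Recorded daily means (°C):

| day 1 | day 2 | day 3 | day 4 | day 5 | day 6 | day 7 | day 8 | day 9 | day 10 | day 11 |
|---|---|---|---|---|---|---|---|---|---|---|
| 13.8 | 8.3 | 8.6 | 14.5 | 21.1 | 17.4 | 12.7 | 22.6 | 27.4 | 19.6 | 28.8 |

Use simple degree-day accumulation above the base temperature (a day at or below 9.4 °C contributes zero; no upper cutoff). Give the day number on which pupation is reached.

day 4

Daily DD above 9.4 °C: 4.4, 0.0, 0.0, 5.1, 11.7, 8.0, 3.3, 13.2, 18.0, 10.2, 19.4.
Cumulative: 4.4, 4.4, 4.4, 9.5, 21.2, 29.2, 32.5, 45.7, 63.7, 73.9, 93.3.
The total first reaches 5 DD on day 4.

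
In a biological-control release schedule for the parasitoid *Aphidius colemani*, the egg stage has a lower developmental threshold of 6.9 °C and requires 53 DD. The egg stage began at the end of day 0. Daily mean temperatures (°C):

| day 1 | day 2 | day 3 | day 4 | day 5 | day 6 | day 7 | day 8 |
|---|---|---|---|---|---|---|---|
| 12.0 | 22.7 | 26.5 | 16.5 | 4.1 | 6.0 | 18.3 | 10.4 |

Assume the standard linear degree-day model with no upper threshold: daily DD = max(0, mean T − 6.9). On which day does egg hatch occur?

day 7

Daily DD above 6.9 °C: 5.1, 15.8, 19.6, 9.6, 0.0, 0.0, 11.4, 3.5.
Cumulative: 5.1, 20.9, 40.5, 50.1, 50.1, 50.1, 61.5, 65.0.
The total first reaches 53 DD on day 7.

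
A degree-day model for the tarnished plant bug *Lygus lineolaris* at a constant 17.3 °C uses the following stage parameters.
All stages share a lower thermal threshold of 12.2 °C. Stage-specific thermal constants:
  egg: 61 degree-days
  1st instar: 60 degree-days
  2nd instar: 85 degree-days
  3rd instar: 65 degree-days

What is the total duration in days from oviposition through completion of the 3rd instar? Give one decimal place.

53.1 days

Daily accumulation at 17.3 °C = 17.3 − 12.2 = 5.1 DD/day.
Total K = 61 + 60 + 85 + 65 = 271 DD.
Total duration = 271 / 5.1 = 53.137 ≈ 53.1 days.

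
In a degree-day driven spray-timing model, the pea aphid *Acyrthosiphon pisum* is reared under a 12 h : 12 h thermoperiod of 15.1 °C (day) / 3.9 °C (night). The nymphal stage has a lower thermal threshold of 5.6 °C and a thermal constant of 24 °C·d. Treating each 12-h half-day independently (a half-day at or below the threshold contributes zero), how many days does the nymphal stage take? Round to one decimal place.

Day half: max(0, 15.1 − 5.6) × 0.5 = 9.5 × 0.5 = 4.75 DD.
Night half: max(0, 3.9 − 5.6) × 0.5 = 0.0 × 0.5 = 0.00 DD.
Per 24 h: 4.75 DD/day.
Duration = 24 / 4.75 = 5.053 ≈ 5.1 days.

5.1 days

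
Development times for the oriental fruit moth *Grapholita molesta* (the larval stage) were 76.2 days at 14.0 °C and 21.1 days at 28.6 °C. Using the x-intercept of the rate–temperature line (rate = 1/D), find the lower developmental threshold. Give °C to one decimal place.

Linear rate model ⇒ the product D·(T − T_b) is constant across temperatures.
76.2·(14.0 − T_b) = 21.1·(28.6 − T_b)
T_b = (76.2·14.0 − 21.1·28.6) / (76.2 − 21.1) = 463.34 / 55.1 = 8.409 °C ≈ 8.4 °C.

8.4 °C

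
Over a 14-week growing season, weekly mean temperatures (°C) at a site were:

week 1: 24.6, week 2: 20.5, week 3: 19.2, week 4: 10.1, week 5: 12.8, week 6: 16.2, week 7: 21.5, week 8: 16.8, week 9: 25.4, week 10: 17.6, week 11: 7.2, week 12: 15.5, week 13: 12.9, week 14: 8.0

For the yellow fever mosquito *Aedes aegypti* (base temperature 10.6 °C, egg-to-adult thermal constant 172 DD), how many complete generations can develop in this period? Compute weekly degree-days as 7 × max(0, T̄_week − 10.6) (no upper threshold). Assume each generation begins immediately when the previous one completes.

3 generations

Weekly DD (7 × max(0, T̄ − 10.6)): 98.0, 69.3, 60.2, 0.0, 15.4, 39.2, 76.3, 43.4, 103.6, 49.0, 0.0, 34.3, 16.1, 0.0.
Season total = 604.8 DD.
Complete generations = ⌊604.8 / 172⌋ = 3.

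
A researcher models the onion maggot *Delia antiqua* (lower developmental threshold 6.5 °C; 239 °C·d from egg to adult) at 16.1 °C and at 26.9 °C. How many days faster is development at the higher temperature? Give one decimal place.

At 16.1 °C: 239 / (16.1 − 6.5) = 239 / 9.6 = 24.896 d.
At 26.9 °C: 239 / (26.9 − 6.5) = 239 / 20.4 = 11.716 d.
Difference = |24.896 − 11.716| = 13.180 ≈ 13.2 days.

13.2 days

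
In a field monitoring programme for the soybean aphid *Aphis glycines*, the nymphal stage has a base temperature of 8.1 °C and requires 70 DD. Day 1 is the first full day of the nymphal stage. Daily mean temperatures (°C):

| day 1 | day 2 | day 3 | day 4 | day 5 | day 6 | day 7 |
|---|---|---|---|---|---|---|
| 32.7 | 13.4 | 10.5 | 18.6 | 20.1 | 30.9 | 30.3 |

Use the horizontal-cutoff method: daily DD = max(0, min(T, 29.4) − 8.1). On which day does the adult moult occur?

day 6

Daily DD above 8.1 °C (capped at 21.3): 21.3, 5.3, 2.4, 10.5, 12.0, 21.3, 21.3.
Cumulative: 21.3, 26.6, 29.0, 39.5, 51.5, 72.8, 94.1.
The total first reaches 70 DD on day 6.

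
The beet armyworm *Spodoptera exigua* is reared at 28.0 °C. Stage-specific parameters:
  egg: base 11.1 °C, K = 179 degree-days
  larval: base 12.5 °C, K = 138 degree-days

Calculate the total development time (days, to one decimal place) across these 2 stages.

19.5 days

egg: 179 / (28.0 − 11.1) = 179 / 16.9 = 10.592 d.
larval: 138 / (28.0 − 12.5) = 138 / 15.5 = 8.903 d.
Sum = 19.495 ≈ 19.5 days.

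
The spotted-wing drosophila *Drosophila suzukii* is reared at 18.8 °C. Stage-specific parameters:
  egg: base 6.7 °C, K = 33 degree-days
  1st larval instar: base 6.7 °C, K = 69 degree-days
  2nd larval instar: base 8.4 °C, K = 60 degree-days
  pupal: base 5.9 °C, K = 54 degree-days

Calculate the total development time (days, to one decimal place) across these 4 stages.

egg: 33 / (18.8 − 6.7) = 33 / 12.1 = 2.727 d.
1st larval instar: 69 / (18.8 − 6.7) = 69 / 12.1 = 5.702 d.
2nd larval instar: 60 / (18.8 − 8.4) = 60 / 10.4 = 5.769 d.
pupal: 54 / (18.8 − 5.9) = 54 / 12.9 = 4.186 d.
Sum = 18.385 ≈ 18.4 days.

18.4 days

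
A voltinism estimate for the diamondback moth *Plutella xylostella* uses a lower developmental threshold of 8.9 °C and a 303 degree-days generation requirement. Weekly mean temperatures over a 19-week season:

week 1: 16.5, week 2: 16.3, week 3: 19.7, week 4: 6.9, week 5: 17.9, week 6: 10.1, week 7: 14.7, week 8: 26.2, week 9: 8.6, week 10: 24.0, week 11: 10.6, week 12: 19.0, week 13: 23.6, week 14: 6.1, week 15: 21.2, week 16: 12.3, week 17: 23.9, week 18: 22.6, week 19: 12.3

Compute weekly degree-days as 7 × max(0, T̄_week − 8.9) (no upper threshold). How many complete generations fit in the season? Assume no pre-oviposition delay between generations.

3 generations

Weekly DD (7 × max(0, T̄ − 8.9)): 53.2, 51.8, 75.6, 0.0, 63.0, 8.4, 40.6, 121.1, 0.0, 105.7, 11.9, 70.7, 102.9, 0.0, 86.1, 23.8, 105.0, 95.9, 23.8.
Season total = 1039.5 DD.
Complete generations = ⌊1039.5 / 303⌋ = 3.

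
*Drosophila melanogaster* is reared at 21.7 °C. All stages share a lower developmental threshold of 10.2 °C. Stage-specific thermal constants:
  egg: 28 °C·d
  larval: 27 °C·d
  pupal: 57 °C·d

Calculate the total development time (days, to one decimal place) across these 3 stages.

Daily accumulation at 21.7 °C = 21.7 − 10.2 = 11.5 DD/day.
Total K = 28 + 27 + 57 = 112 DD.
Total duration = 112 / 11.5 = 9.739 ≈ 9.7 days.

9.7 days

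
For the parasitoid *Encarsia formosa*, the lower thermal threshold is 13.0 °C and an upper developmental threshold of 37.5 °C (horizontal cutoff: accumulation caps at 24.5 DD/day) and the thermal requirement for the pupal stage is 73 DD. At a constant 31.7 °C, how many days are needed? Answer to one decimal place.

3.9 days

Daily accumulation = 31.7 − 13.0 = 18.7 DD/day.
Duration = 73 / 18.7 = 3.904 ≈ 3.9 days.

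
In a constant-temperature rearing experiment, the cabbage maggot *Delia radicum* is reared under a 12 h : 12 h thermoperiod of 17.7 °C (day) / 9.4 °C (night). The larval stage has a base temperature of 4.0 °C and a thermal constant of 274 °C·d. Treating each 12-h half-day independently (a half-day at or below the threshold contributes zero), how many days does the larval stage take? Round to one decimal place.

Day half: max(0, 17.7 − 4.0) × 0.5 = 13.7 × 0.5 = 6.85 DD.
Night half: max(0, 9.4 − 4.0) × 0.5 = 5.4 × 0.5 = 2.70 DD.
Per 24 h: 9.55 DD/day.
Duration = 274 / 9.55 = 28.691 ≈ 28.7 days.

28.7 days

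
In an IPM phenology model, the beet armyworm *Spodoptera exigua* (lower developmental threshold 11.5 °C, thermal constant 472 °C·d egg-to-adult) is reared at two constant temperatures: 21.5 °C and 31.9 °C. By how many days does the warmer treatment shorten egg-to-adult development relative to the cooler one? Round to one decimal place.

24.1 days

At 21.5 °C: 472 / (21.5 − 11.5) = 472 / 10.0 = 47.200 d.
At 31.9 °C: 472 / (31.9 − 11.5) = 472 / 20.4 = 23.137 d.
Difference = |47.200 − 23.137| = 24.063 ≈ 24.1 days.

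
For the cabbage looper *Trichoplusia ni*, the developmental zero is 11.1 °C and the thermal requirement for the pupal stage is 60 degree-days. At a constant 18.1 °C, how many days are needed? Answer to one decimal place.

8.6 days

Daily accumulation = 18.1 − 11.1 = 7.0 DD/day.
Duration = 60 / 7.0 = 8.571 ≈ 8.6 days.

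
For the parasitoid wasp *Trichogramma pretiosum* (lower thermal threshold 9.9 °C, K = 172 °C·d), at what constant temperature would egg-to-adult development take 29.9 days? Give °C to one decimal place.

Required daily accumulation = 172 / 29.9 = 5.753 DD/day.
T = T_base + 5.753 = 9.9 + 5.753 = 15.653 ≈ 15.7 °C.

15.7 °C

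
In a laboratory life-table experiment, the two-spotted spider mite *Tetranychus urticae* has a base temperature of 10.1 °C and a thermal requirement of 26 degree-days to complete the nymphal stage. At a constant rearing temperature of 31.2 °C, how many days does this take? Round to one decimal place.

1.2 days

Daily accumulation = 31.2 − 10.1 = 21.1 DD/day.
Duration = 26 / 21.1 = 1.232 ≈ 1.2 days.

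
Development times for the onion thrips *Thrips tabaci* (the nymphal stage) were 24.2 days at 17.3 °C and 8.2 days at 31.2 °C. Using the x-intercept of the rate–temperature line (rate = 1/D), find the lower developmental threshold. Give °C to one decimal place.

Equal thermal constants: D₁(T₁ − T_b) = D₂(T₂ − T_b).
24.2·(17.3 − T_b) = 8.2·(31.2 − T_b)
T_b = (24.2·17.3 − 8.2·31.2) / (24.2 − 8.2) = 162.82 / 16.0 = 10.176 °C ≈ 10.2 °C.

10.2 °C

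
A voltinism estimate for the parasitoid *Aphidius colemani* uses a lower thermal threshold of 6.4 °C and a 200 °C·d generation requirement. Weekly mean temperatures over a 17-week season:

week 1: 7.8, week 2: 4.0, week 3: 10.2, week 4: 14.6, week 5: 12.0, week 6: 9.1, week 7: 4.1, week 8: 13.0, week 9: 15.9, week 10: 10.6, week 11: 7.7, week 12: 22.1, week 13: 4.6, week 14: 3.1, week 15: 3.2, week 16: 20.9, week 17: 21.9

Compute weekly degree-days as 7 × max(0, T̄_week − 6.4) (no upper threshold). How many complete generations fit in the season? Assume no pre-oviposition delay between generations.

Weekly DD (7 × max(0, T̄ − 6.4)): 9.8, 0.0, 26.6, 57.4, 39.2, 18.9, 0.0, 46.2, 66.5, 29.4, 9.1, 109.9, 0.0, 0.0, 0.0, 101.5, 108.5.
Season total = 623.0 DD.
Complete generations = ⌊623.0 / 200⌋ = 3.

3 generations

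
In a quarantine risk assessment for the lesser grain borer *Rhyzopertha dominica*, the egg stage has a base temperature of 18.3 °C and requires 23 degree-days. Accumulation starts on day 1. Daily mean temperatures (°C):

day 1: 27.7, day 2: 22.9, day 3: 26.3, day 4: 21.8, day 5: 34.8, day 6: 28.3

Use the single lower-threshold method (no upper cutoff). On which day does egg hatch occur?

day 4

Daily DD above 18.3 °C: 9.4, 4.6, 8.0, 3.5, 16.5, 10.0.
Cumulative: 9.4, 14.0, 22.0, 25.5, 42.0, 52.0.
The total first reaches 23 DD on day 4.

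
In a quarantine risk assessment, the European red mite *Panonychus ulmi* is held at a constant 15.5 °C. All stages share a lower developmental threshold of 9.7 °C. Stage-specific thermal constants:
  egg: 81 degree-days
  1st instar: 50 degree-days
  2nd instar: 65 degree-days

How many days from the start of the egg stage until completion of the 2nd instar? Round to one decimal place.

33.8 days

Daily accumulation at 15.5 °C = 15.5 − 9.7 = 5.8 DD/day.
Total K = 81 + 50 + 65 = 196 DD.
Total duration = 196 / 5.8 = 33.793 ≈ 33.8 days.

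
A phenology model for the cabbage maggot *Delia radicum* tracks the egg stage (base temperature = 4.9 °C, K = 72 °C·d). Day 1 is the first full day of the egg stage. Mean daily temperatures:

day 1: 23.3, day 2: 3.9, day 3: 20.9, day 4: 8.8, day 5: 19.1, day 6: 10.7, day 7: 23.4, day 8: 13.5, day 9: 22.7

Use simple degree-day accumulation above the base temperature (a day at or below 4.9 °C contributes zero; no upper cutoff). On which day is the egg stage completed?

day 7

Daily DD above 4.9 °C: 18.4, 0.0, 16.0, 3.9, 14.2, 5.8, 18.5, 8.6, 17.8.
Cumulative: 18.4, 18.4, 34.4, 38.3, 52.5, 58.3, 76.8, 85.4, 103.2.
The total first reaches 72 DD on day 7.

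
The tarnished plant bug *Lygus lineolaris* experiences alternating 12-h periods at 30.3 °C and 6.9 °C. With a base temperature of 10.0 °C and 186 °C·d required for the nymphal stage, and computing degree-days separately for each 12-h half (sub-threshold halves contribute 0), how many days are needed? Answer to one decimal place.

18.3 days

Day half: max(0, 30.3 − 10.0) × 0.5 = 20.3 × 0.5 = 10.15 DD.
Night half: max(0, 6.9 − 10.0) × 0.5 = 0.0 × 0.5 = 0.00 DD.
Per 24 h: 10.15 DD/day.
Duration = 186 / 10.15 = 18.325 ≈ 18.3 days.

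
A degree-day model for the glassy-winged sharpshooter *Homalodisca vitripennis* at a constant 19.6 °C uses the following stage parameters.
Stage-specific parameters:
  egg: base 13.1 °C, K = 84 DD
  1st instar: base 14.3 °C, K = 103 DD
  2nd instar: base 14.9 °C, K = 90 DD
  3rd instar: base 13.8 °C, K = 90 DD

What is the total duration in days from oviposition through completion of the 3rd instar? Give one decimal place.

67.0 days

egg: 84 / (19.6 − 13.1) = 84 / 6.5 = 12.923 d.
1st instar: 103 / (19.6 − 14.3) = 103 / 5.3 = 19.434 d.
2nd instar: 90 / (19.6 − 14.9) = 90 / 4.7 = 19.149 d.
3rd instar: 90 / (19.6 − 13.8) = 90 / 5.8 = 15.517 d.
Sum = 67.023 ≈ 67.0 days.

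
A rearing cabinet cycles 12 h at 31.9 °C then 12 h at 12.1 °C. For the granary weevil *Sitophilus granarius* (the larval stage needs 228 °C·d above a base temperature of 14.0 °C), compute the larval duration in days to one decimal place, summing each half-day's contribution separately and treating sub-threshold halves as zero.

Day half: max(0, 31.9 − 14.0) × 0.5 = 17.9 × 0.5 = 8.95 DD.
Night half: max(0, 12.1 − 14.0) × 0.5 = 0.0 × 0.5 = 0.00 DD.
Per 24 h: 8.95 DD/day.
Duration = 228 / 8.95 = 25.475 ≈ 25.5 days.

25.5 days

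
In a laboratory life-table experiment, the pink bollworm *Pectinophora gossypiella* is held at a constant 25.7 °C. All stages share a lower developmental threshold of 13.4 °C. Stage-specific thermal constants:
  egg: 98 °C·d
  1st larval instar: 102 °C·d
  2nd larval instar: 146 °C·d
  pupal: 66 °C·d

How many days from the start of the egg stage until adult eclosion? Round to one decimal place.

33.5 days

Daily accumulation at 25.7 °C = 25.7 − 13.4 = 12.3 DD/day.
Total K = 98 + 102 + 146 + 66 = 412 DD.
Total duration = 412 / 12.3 = 33.496 ≈ 33.5 days.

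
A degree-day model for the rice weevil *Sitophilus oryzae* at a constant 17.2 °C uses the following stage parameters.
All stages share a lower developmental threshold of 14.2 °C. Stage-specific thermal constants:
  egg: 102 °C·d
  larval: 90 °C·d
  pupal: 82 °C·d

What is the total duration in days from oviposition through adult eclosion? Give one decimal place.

91.3 days

Daily accumulation at 17.2 °C = 17.2 − 14.2 = 3.0 DD/day.
Total K = 102 + 90 + 82 = 274 DD.
Total duration = 274 / 3.0 = 91.333 ≈ 91.3 days.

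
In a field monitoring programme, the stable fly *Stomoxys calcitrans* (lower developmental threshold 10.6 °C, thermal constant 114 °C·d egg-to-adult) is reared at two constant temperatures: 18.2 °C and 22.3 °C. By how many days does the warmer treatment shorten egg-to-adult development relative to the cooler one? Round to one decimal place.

At 18.2 °C: 114 / (18.2 − 10.6) = 114 / 7.6 = 15.000 d.
At 22.3 °C: 114 / (22.3 − 10.6) = 114 / 11.7 = 9.744 d.
Difference = |15.000 − 9.744| = 5.256 ≈ 5.3 days.

5.3 days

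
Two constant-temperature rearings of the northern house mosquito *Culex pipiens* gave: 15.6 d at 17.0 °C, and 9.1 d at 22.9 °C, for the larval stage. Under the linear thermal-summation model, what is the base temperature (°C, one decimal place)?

Equal thermal constants: D₁(T₁ − T_b) = D₂(T₂ − T_b).
15.6·(17.0 − T_b) = 9.1·(22.9 − T_b)
T_b = (15.6·17.0 − 9.1·22.9) / (15.6 − 9.1) = 56.81 / 6.5 = 8.740 °C ≈ 8.7 °C.

8.7 °C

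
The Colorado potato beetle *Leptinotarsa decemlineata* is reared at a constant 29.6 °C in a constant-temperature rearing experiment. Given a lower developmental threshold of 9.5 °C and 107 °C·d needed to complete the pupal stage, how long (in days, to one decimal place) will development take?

5.3 days

Daily accumulation = 29.6 − 9.5 = 20.1 DD/day.
Duration = 107 / 20.1 = 5.323 ≈ 5.3 days.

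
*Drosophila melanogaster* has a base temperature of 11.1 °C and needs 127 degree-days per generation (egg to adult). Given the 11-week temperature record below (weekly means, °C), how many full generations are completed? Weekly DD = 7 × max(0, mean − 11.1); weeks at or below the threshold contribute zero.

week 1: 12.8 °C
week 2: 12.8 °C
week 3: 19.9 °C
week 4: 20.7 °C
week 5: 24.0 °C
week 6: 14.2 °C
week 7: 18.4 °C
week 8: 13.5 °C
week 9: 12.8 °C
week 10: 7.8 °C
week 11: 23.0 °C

3 generations

Weekly DD (7 × max(0, T̄ − 11.1)): 11.9, 11.9, 61.6, 67.2, 90.3, 21.7, 51.1, 16.8, 11.9, 0.0, 83.3.
Season total = 427.7 DD.
Complete generations = ⌊427.7 / 127⌋ = 3.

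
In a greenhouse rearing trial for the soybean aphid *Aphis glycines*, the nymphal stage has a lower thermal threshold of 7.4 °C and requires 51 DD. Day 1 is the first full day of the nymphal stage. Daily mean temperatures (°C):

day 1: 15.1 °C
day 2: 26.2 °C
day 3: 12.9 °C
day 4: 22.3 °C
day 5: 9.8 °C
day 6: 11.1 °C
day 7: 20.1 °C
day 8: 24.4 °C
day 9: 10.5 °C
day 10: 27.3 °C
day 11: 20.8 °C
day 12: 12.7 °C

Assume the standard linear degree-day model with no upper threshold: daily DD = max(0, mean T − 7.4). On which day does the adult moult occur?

Daily DD above 7.4 °C: 7.7, 18.8, 5.5, 14.9, 2.4, 3.7, 12.7, 17.0, 3.1, 19.9, 13.4, 5.3.
Cumulative: 7.7, 26.5, 32.0, 46.9, 49.3, 53.0, 65.7, 82.7, 85.8, 105.7, 119.1, 124.4.
The total first reaches 51 DD on day 6.

day 6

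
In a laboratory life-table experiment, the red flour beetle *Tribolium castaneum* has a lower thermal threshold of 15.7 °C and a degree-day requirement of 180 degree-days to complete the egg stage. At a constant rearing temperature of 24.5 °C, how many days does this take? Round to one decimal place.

20.5 days

Daily accumulation = 24.5 − 15.7 = 8.8 DD/day.
Duration = 180 / 8.8 = 20.455 ≈ 20.5 days.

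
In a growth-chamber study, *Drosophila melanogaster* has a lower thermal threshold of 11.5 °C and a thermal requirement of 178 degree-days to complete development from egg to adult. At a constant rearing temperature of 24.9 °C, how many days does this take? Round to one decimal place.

Daily accumulation = 24.9 − 11.5 = 13.4 DD/day.
Duration = 178 / 13.4 = 13.284 ≈ 13.3 days.

13.3 days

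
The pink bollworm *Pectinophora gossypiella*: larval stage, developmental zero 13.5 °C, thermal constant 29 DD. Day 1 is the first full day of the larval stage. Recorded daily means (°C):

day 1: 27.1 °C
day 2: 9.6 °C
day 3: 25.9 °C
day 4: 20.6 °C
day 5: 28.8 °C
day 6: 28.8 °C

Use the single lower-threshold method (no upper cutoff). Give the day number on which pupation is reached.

Daily DD above 13.5 °C: 13.6, 0.0, 12.4, 7.1, 15.3, 15.3.
Cumulative: 13.6, 13.6, 26.0, 33.1, 48.4, 63.7.
The total first reaches 29 DD on day 4.

day 4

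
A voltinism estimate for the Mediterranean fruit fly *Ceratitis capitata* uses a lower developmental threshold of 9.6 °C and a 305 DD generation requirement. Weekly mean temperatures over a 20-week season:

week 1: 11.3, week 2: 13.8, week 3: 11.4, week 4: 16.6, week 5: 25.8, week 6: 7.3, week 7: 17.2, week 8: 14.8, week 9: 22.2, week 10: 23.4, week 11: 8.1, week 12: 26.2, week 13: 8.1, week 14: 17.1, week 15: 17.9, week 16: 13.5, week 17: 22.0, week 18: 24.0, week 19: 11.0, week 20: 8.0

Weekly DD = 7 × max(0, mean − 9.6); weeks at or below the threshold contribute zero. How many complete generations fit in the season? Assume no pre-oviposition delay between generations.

Weekly DD (7 × max(0, T̄ − 9.6)): 11.9, 29.4, 12.6, 49.0, 113.4, 0.0, 53.2, 36.4, 88.2, 96.6, 0.0, 116.2, 0.0, 52.5, 58.1, 27.3, 86.8, 100.8, 9.8, 0.0.
Season total = 942.2 DD.
Complete generations = ⌊942.2 / 305⌋ = 3.

3 generations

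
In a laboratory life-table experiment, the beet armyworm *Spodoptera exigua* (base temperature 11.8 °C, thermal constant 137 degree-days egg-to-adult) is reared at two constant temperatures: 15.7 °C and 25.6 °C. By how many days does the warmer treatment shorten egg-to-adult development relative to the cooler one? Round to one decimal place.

At 15.7 °C: 137 / (15.7 − 11.8) = 137 / 3.9 = 35.128 d.
At 25.6 °C: 137 / (25.6 − 11.8) = 137 / 13.8 = 9.928 d.
Difference = |35.128 − 9.928| = 25.201 ≈ 25.2 days.

25.2 days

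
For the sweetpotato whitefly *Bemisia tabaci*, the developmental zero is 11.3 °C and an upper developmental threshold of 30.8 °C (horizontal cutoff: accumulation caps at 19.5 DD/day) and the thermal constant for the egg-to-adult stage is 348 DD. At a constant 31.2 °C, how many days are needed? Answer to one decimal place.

17.8 days

Temperature 31.2 °C exceeds the upper threshold, so daily accumulation caps at 30.8 − 11.3 = 19.5 DD/day.
Duration = 348 / 19.5 = 17.846 ≈ 17.8 days.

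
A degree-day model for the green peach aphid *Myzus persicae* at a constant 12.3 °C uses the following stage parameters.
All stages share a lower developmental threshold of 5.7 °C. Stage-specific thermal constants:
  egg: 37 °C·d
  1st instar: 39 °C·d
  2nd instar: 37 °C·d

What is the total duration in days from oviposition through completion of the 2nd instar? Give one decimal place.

17.1 days

Daily accumulation at 12.3 °C = 12.3 − 5.7 = 6.6 DD/day.
Total K = 37 + 39 + 37 = 113 DD.
Total duration = 113 / 6.6 = 17.121 ≈ 17.1 days.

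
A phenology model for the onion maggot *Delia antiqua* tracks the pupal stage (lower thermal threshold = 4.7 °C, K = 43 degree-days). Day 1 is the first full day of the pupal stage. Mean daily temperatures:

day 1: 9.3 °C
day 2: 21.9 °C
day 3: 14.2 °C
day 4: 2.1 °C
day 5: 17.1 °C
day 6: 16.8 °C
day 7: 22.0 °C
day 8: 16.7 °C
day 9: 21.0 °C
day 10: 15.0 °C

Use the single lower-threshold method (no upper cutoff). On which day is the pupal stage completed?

day 5

Daily DD above 4.7 °C: 4.6, 17.2, 9.5, 0.0, 12.4, 12.1, 17.3, 12.0, 16.3, 10.3.
Cumulative: 4.6, 21.8, 31.3, 31.3, 43.7, 55.8, 73.1, 85.1, 101.4, 111.7.
The total first reaches 43 DD on day 5.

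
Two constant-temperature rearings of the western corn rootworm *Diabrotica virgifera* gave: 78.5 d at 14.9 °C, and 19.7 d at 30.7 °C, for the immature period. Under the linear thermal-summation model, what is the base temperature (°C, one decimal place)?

Linear rate model ⇒ the product D·(T − T_b) is constant across temperatures.
78.5·(14.9 − T_b) = 19.7·(30.7 − T_b)
T_b = (78.5·14.9 − 19.7·30.7) / (78.5 − 19.7) = 564.86 / 58.8 = 9.606 °C ≈ 9.6 °C.

9.6 °C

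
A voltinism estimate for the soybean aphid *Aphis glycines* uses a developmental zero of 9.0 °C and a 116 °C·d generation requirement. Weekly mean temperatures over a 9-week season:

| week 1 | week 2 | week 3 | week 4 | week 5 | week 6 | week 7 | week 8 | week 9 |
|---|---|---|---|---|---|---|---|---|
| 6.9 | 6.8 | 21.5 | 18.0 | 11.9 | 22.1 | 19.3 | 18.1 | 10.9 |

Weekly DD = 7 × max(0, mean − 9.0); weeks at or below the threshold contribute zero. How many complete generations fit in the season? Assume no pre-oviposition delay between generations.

3 generations

Weekly DD (7 × max(0, T̄ − 9.0)): 0.0, 0.0, 87.5, 63.0, 20.3, 91.7, 72.1, 63.7, 13.3.
Season total = 411.6 DD.
Complete generations = ⌊411.6 / 116⌋ = 3.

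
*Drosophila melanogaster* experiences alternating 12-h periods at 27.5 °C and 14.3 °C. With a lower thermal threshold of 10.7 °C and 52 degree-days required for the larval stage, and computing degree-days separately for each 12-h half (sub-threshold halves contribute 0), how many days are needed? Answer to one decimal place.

Day half: max(0, 27.5 − 10.7) × 0.5 = 16.8 × 0.5 = 8.40 DD.
Night half: max(0, 14.3 − 10.7) × 0.5 = 3.6 × 0.5 = 1.80 DD.
Per 24 h: 10.20 DD/day.
Duration = 52 / 10.20 = 5.098 ≈ 5.1 days.

5.1 days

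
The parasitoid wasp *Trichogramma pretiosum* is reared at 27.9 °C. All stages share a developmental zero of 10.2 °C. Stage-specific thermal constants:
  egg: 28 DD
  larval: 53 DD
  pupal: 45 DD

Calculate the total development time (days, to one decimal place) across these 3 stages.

Daily accumulation at 27.9 °C = 27.9 − 10.2 = 17.7 DD/day.
Total K = 28 + 53 + 45 = 126 DD.
Total duration = 126 / 17.7 = 7.119 ≈ 7.1 days.

7.1 days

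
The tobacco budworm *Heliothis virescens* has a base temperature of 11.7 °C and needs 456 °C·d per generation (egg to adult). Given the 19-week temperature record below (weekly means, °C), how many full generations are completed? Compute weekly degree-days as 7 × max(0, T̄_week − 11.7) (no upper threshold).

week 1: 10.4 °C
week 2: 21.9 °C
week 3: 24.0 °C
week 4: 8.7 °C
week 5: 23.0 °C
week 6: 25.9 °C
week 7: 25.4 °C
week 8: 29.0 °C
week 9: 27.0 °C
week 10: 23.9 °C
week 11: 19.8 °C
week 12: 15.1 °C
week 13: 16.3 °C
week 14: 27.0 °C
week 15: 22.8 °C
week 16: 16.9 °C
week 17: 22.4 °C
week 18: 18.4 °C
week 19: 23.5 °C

Weekly DD (7 × max(0, T̄ − 11.7)): 0.0, 71.4, 86.1, 0.0, 79.1, 99.4, 95.9, 121.1, 107.1, 85.4, 56.7, 23.8, 32.2, 107.1, 77.7, 36.4, 74.9, 46.9, 82.6.
Season total = 1283.8 DD.
Complete generations = ⌊1283.8 / 456⌋ = 2.

2 generations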